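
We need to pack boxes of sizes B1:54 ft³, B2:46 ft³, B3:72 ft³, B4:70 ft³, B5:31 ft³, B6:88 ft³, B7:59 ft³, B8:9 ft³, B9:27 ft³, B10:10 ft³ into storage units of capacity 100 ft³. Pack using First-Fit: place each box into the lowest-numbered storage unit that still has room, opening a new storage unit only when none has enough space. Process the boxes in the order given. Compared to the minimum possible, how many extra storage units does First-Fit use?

First-Fit: [54,46] [72,9,10] [70,27] [31,59] [88] → 5 storage units.
Total size 466 ft³; any packing needs at least ⌈466/100⌉ = 5 storage units.
So 5 is already optimal.

0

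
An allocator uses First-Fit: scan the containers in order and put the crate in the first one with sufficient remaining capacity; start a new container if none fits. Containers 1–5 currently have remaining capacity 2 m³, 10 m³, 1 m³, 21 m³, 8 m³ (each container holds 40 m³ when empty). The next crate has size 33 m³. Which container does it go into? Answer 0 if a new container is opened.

0

No container has ≥ 33 m³ free, so a new container is opened.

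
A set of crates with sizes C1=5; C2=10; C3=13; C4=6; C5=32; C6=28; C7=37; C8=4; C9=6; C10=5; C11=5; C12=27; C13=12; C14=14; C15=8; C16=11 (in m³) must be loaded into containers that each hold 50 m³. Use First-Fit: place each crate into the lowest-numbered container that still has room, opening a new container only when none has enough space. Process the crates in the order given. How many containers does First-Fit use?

5 containers

container 1: place C1 (5 m³), 45 m³ left
container 1: place C2 (10 m³), 35 m³ left
container 1: place C3 (13 m³), 22 m³ left
container 1: place C4 (6 m³), 16 m³ left
container 2: place C5 (32 m³), 18 m³ left
container 3: place C6 (28 m³), 22 m³ left
container 4: place C7 (37 m³), 13 m³ left
container 1: place C8 (4 m³), 12 m³ left
container 1: place C9 (6 m³), 6 m³ left
container 1: place C10 (5 m³), 1 m³ left
container 2: place C11 (5 m³), 13 m³ left
container 5: place C12 (27 m³), 23 m³ left
container 2: place C13 (12 m³), 1 m³ left
container 3: place C14 (14 m³), 8 m³ left
container 3: place C15 (8 m³), 0 m³ left
container 4: place C16 (11 m³), 2 m³ left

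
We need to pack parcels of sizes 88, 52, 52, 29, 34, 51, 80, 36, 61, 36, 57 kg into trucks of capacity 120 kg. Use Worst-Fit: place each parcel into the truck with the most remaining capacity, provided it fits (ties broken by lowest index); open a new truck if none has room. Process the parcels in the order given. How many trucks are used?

truck 1: place 88 kg, 32 kg left
truck 2: place 52 kg, 68 kg left
truck 2: place 52 kg, 16 kg left
truck 1: place 29 kg, 3 kg left
truck 3: place 34 kg, 86 kg left
truck 3: place 51 kg, 35 kg left
truck 4: place 80 kg, 40 kg left
truck 4: place 36 kg, 4 kg left
truck 5: place 61 kg, 59 kg left
truck 5: place 36 kg, 23 kg left
truck 6: place 57 kg, 63 kg left

6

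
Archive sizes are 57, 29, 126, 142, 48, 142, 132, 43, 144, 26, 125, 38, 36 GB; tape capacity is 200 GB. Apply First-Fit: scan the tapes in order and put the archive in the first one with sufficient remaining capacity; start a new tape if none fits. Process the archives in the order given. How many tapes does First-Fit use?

57 GB → tape 1 (remaining 143 GB)
29 GB → tape 1 (remaining 114 GB)
126 GB → tape 2 (remaining 74 GB)
142 GB → tape 3 (remaining 58 GB)
48 GB → tape 1 (remaining 66 GB)
142 GB → tape 4 (remaining 58 GB)
132 GB → tape 5 (remaining 68 GB)
43 GB → tape 1 (remaining 23 GB)
144 GB → tape 6 (remaining 56 GB)
26 GB → tape 2 (remaining 48 GB)
125 GB → tape 7 (remaining 75 GB)
38 GB → tape 2 (remaining 10 GB)
36 GB → tape 3 (remaining 22 GB)
Final tapes: [57,29,48,43] [126,26,38] [142,36] [142] [132] [144] [125].

7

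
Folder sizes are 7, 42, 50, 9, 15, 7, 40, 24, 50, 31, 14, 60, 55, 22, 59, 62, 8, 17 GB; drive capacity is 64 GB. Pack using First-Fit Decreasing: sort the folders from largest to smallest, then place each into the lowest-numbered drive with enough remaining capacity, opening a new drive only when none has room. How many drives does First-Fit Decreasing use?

Sorted descending: 62, 60, 59, 55, 50, 50, 42, 40, 31, 24, 22, 17, 15, 14, 9, 8, 7, 7.
Put 62 GB in drive 1; 2 GB remain.
Put 60 GB in drive 2; 4 GB remain.
Put 59 GB in drive 3; 5 GB remain.
Put 55 GB in drive 4; 9 GB remain.
Put 50 GB in drive 5; 14 GB remain.
Put 50 GB in drive 6; 14 GB remain.
Put 42 GB in drive 7; 22 GB remain.
Put 40 GB in drive 8; 24 GB remain.
Put 31 GB in drive 9; 33 GB remain.
Put 24 GB in drive 8; 0 GB remain.
Put 22 GB in drive 7; 0 GB remain.
Put 17 GB in drive 9; 16 GB remain.
Put 15 GB in drive 9; 1 GB remain.
Put 14 GB in drive 5; 0 GB remain.
Put 9 GB in drive 4; 0 GB remain.
Put 8 GB in drive 6; 6 GB remain.
Put 7 GB in drive 10; 57 GB remain.
Put 7 GB in drive 10; 50 GB remain.

10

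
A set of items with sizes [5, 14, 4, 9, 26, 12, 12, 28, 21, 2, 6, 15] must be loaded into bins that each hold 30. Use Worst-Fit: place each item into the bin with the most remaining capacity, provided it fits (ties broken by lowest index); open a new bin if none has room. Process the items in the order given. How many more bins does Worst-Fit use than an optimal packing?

1

Worst-Fit: [5,14,4] [9,12] [26] [12,2,6] [28] [21] [15] → 7 bins.
Total size 154; any packing needs at least ⌈154/30⌉ = 6 bins.
An optimal packing achieves that bound: [28,2] [26,4] [21,9] [15,14] [12,12,6] [5] → 6 bins.
Excess: 7 − 6 = 1.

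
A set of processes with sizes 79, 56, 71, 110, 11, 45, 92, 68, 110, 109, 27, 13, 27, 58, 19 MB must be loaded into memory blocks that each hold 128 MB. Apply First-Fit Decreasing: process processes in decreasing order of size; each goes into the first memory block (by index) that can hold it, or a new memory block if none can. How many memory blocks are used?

Sorted descending: 110, 110, 109, 92, 79, 71, 68, 58, 56, 45, 27, 27, 19, 13, 11.
memory block 1: place 110 MB, 18 MB left
memory block 2: place 110 MB, 18 MB left
memory block 3: place 109 MB, 19 MB left
memory block 4: place 92 MB, 36 MB left
memory block 5: place 79 MB, 49 MB left
memory block 6: place 71 MB, 57 MB left
memory block 7: place 68 MB, 60 MB left
memory block 7: place 58 MB, 2 MB left
memory block 6: place 56 MB, 1 MB left
memory block 5: place 45 MB, 4 MB left
memory block 4: place 27 MB, 9 MB left
memory block 8: place 27 MB, 101 MB left
memory block 3: place 19 MB, 0 MB left
memory block 1: place 13 MB, 5 MB left
memory block 2: place 11 MB, 7 MB left

8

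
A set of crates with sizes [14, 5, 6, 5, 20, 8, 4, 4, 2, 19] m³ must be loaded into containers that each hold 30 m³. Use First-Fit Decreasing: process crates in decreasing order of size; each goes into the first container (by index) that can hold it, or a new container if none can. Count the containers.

3

Sorted descending: 20, 19, 14, 8, 6, 5, 5, 4, 4, 2.
Put 20 m³ in container 1; 10 m³ remain.
Put 19 m³ in container 2; 11 m³ remain.
Put 14 m³ in container 3; 16 m³ remain.
Put 8 m³ in container 1; 2 m³ remain.
Put 6 m³ in container 2; 5 m³ remain.
Put 5 m³ in container 2; 0 m³ remain.
Put 5 m³ in container 3; 11 m³ remain.
Put 4 m³ in container 3; 7 m³ remain.
Put 4 m³ in container 3; 3 m³ remain.
Put 2 m³ in container 1; 0 m³ remain.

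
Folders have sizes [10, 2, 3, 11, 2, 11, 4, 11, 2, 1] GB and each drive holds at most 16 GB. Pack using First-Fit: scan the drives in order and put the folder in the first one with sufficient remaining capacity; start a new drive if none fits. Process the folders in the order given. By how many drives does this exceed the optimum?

0

First-Fit: [10,2,3,1] [11,2,2] [11,4] [11] → 4 drives.
Total size 57 GB; any packing needs at least ⌈57/16⌉ = 4 drives.
So 4 is already optimal.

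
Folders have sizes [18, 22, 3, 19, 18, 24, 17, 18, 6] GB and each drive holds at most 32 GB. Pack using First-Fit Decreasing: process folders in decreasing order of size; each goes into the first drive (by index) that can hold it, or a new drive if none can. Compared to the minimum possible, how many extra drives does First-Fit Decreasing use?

0

First-Fit Decreasing: [24,6] [22,3] [19] [18] [18] [18] [17] → 7 drives.
7 folders exceed 16 GB (half the capacity), and no two of those can share a drive, so at least 7 drives are needed.
So 7 is already optimal.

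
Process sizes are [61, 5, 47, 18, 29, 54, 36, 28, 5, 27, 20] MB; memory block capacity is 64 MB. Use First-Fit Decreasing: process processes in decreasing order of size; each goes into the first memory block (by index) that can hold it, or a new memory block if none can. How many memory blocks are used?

Sorted descending: 61, 54, 47, 36, 29, 28, 27, 20, 18, 5, 5.
61 MB → memory block 1 (remaining 3 MB)
54 MB → memory block 2 (remaining 10 MB)
47 MB → memory block 3 (remaining 17 MB)
36 MB → memory block 4 (remaining 28 MB)
29 MB → memory block 5 (remaining 35 MB)
28 MB → memory block 4 (remaining 0 MB)
27 MB → memory block 5 (remaining 8 MB)
20 MB → memory block 6 (remaining 44 MB)
18 MB → memory block 6 (remaining 26 MB)
5 MB → memory block 2 (remaining 5 MB)
5 MB → memory block 2 (remaining 0 MB)

6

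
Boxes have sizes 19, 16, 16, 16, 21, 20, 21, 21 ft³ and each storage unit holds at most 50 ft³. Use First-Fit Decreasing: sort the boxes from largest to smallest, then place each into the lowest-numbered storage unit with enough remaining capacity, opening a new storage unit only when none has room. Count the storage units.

4 storage units

Sorted descending: 21, 21, 21, 20, 19, 16, 16, 16.
Put 21 ft³ in storage unit 1; 29 ft³ remain.
Put 21 ft³ in storage unit 1; 8 ft³ remain.
Put 21 ft³ in storage unit 2; 29 ft³ remain.
Put 20 ft³ in storage unit 2; 9 ft³ remain.
Put 19 ft³ in storage unit 3; 31 ft³ remain.
Put 16 ft³ in storage unit 3; 15 ft³ remain.
Put 16 ft³ in storage unit 4; 34 ft³ remain.
Put 16 ft³ in storage unit 4; 18 ft³ remain.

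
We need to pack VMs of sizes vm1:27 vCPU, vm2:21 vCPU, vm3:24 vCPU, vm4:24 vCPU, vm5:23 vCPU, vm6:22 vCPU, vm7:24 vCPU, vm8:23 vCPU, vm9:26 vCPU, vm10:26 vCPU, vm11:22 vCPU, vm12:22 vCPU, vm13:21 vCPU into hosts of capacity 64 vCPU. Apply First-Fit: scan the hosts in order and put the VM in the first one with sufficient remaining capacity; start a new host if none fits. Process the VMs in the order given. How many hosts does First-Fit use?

Put vm1 (27 vCPU) in host 1; 37 vCPU remain.
Put vm2 (21 vCPU) in host 1; 16 vCPU remain.
Put vm3 (24 vCPU) in host 2; 40 vCPU remain.
Put vm4 (24 vCPU) in host 2; 16 vCPU remain.
Put vm5 (23 vCPU) in host 3; 41 vCPU remain.
Put vm6 (22 vCPU) in host 3; 19 vCPU remain.
Put vm7 (24 vCPU) in host 4; 40 vCPU remain.
Put vm8 (23 vCPU) in host 4; 17 vCPU remain.
Put vm9 (26 vCPU) in host 5; 38 vCPU remain.
Put vm10 (26 vCPU) in host 5; 12 vCPU remain.
Put vm11 (22 vCPU) in host 6; 42 vCPU remain.
Put vm12 (22 vCPU) in host 6; 20 vCPU remain.
Put vm13 (21 vCPU) in host 7; 43 vCPU remain.

7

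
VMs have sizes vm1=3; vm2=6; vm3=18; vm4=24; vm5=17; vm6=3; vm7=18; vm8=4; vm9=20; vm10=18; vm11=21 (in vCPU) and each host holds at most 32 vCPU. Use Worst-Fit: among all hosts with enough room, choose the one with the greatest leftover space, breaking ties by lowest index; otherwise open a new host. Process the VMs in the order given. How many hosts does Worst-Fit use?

host 1: place vm1 (3 vCPU), 29 vCPU left
host 1: place vm2 (6 vCPU), 23 vCPU left
host 1: place vm3 (18 vCPU), 5 vCPU left
host 2: place vm4 (24 vCPU), 8 vCPU left
host 3: place vm5 (17 vCPU), 15 vCPU left
host 3: place vm6 (3 vCPU), 12 vCPU left
host 4: place vm7 (18 vCPU), 14 vCPU left
host 4: place vm8 (4 vCPU), 10 vCPU left
host 5: place vm9 (20 vCPU), 12 vCPU left
host 6: place vm10 (18 vCPU), 14 vCPU left
host 7: place vm11 (21 vCPU), 11 vCPU left

7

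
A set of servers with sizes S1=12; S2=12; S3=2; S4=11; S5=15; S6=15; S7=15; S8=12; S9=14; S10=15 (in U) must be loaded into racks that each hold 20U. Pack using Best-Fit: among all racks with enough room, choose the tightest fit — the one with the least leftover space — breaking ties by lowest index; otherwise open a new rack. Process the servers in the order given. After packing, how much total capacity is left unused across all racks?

Put S1 (12U) in rack 1; 8U remain.
Put S2 (12U) in rack 2; 8U remain.
Put S3 (2U) in rack 1; 6U remain.
Put S4 (11U) in rack 3; 9U remain.
Put S5 (15U) in rack 4; 5U remain.
Put S6 (15U) in rack 5; 5U remain.
Put S7 (15U) in rack 6; 5U remain.
Put S8 (12U) in rack 7; 8U remain.
Put S9 (14U) in rack 8; 6U remain.
Put S10 (15U) in rack 9; 5U remain.
9 racks × 20U = 180U; used 123U; unused 57U.

57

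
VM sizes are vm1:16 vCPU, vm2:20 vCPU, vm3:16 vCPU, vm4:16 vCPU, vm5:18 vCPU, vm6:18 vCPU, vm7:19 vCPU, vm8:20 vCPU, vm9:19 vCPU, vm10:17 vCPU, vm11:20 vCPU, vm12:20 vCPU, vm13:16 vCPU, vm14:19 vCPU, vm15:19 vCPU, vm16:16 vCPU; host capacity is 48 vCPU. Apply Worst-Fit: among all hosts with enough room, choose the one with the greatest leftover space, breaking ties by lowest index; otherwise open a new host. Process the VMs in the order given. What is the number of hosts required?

8

Put vm1 (16 vCPU) in host 1; 32 vCPU remain.
Put vm2 (20 vCPU) in host 1; 12 vCPU remain.
Put vm3 (16 vCPU) in host 2; 32 vCPU remain.
Put vm4 (16 vCPU) in host 2; 16 vCPU remain.
Put vm5 (18 vCPU) in host 3; 30 vCPU remain.
Put vm6 (18 vCPU) in host 3; 12 vCPU remain.
Put vm7 (19 vCPU) in host 4; 29 vCPU remain.
Put vm8 (20 vCPU) in host 4; 9 vCPU remain.
Put vm9 (19 vCPU) in host 5; 29 vCPU remain.
Put vm10 (17 vCPU) in host 5; 12 vCPU remain.
Put vm11 (20 vCPU) in host 6; 28 vCPU remain.
Put vm12 (20 vCPU) in host 6; 8 vCPU remain.
Put vm13 (16 vCPU) in host 2; 0 vCPU remain.
Put vm14 (19 vCPU) in host 7; 29 vCPU remain.
Put vm15 (19 vCPU) in host 7; 10 vCPU remain.
Put vm16 (16 vCPU) in host 8; 32 vCPU remain.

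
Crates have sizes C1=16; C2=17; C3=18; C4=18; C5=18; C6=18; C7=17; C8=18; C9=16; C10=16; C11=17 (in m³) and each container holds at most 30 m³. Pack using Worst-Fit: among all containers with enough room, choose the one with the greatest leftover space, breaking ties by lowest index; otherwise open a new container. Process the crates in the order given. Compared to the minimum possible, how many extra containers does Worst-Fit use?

0

Worst-Fit: [16] [17] [18] [18] [18] [18] [17] [18] [16] [16] [17] → 11 containers.
11 crates exceed 15 m³ (half the capacity), and no two of those can share a container, so at least 11 containers are needed.
So 11 is already optimal.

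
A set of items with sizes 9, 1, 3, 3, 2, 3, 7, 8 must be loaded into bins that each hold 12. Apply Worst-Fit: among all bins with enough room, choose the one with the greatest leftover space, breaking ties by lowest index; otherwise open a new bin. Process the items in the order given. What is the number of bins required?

4 bins

Put 9 in bin 1; 3 remain.
Put 1 in bin 1; 2 remain.
Put 3 in bin 2; 9 remain.
Put 3 in bin 2; 6 remain.
Put 2 in bin 2; 4 remain.
Put 3 in bin 2; 1 remain.
Put 7 in bin 3; 5 remain.
Put 8 in bin 4; 4 remain.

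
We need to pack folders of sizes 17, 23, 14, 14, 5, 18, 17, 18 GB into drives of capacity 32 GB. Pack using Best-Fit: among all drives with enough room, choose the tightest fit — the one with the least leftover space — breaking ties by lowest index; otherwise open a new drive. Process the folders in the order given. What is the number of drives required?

5

17 GB → drive 1 (remaining 15 GB)
23 GB → drive 2 (remaining 9 GB)
14 GB → drive 1 (remaining 1 GB)
14 GB → drive 3 (remaining 18 GB)
5 GB → drive 2 (remaining 4 GB)
18 GB → drive 3 (remaining 0 GB)
17 GB → drive 4 (remaining 15 GB)
18 GB → drive 5 (remaining 14 GB)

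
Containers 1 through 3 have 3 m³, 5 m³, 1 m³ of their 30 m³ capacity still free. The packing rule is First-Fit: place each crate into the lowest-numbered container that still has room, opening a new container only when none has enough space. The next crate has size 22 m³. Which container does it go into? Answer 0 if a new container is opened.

0

No container has ≥ 22 m³ free, so a new container is opened.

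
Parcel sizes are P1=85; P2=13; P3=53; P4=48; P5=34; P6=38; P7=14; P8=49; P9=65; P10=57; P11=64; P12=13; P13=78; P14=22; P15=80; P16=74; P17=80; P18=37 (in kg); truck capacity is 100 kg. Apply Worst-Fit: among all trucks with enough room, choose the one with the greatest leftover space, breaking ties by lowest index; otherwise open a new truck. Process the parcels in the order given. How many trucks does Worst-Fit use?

11 trucks

P1 (85 kg) → truck 1 (remaining 15 kg)
P2 (13 kg) → truck 1 (remaining 2 kg)
P3 (53 kg) → truck 2 (remaining 47 kg)
P4 (48 kg) → truck 3 (remaining 52 kg)
P5 (34 kg) → truck 3 (remaining 18 kg)
P6 (38 kg) → truck 2 (remaining 9 kg)
P7 (14 kg) → truck 3 (remaining 4 kg)
P8 (49 kg) → truck 4 (remaining 51 kg)
P9 (65 kg) → truck 5 (remaining 35 kg)
P10 (57 kg) → truck 6 (remaining 43 kg)
P11 (64 kg) → truck 7 (remaining 36 kg)
P12 (13 kg) → truck 4 (remaining 38 kg)
P13 (78 kg) → truck 8 (remaining 22 kg)
P14 (22 kg) → truck 6 (remaining 21 kg)
P15 (80 kg) → truck 9 (remaining 20 kg)
P16 (74 kg) → truck 10 (remaining 26 kg)
P17 (80 kg) → truck 11 (remaining 20 kg)
P18 (37 kg) → truck 4 (remaining 1 kg)
Final trucks: [85,13] [53,38] [48,34,14] [49,13,37] [65] [57,22] [64] [78] [80] [74] [80].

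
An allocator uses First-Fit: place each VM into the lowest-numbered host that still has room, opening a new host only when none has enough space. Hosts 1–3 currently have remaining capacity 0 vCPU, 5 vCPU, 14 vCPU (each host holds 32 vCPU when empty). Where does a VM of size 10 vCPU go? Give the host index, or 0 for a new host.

Hosts with room: host 3 (14 vCPU).
The first with room is host 3.

3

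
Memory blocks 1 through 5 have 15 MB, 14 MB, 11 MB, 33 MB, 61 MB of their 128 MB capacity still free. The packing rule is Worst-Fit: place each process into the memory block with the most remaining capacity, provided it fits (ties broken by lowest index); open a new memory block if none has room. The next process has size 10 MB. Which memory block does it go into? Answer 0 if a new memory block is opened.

5

Memory blocks with room: memory block 1 (15 MB), memory block 2 (14 MB), memory block 3 (11 MB), memory block 4 (33 MB), memory block 5 (61 MB).
Most room is memory block 5 with 61 MB free.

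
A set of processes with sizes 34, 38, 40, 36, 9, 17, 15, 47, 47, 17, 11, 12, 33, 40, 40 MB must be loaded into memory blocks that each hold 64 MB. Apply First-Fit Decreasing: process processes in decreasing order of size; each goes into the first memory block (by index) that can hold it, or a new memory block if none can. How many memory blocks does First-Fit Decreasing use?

9

Sorted descending: 47, 47, 40, 40, 40, 38, 36, 34, 33, 17, 17, 15, 12, 11, 9.
Put 47 MB in memory block 1; 17 MB remain.
Put 47 MB in memory block 2; 17 MB remain.
Put 40 MB in memory block 3; 24 MB remain.
Put 40 MB in memory block 4; 24 MB remain.
Put 40 MB in memory block 5; 24 MB remain.
Put 38 MB in memory block 6; 26 MB remain.
Put 36 MB in memory block 7; 28 MB remain.
Put 34 MB in memory block 8; 30 MB remain.
Put 33 MB in memory block 9; 31 MB remain.
Put 17 MB in memory block 1; 0 MB remain.
Put 17 MB in memory block 2; 0 MB remain.
Put 15 MB in memory block 3; 9 MB remain.
Put 12 MB in memory block 4; 12 MB remain.
Put 11 MB in memory block 4; 1 MB remain.
Put 9 MB in memory block 3; 0 MB remain.
Final memory blocks: [47,17] [47,17] [40,15,9] [40,12,11] [40] [38] [36] [34] [33].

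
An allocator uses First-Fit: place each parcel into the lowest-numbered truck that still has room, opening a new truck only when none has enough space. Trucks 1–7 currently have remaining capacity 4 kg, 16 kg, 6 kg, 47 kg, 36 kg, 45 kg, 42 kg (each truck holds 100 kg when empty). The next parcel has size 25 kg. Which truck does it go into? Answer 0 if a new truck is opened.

Trucks with room: truck 4 (47 kg), truck 5 (36 kg), truck 6 (45 kg), truck 7 (42 kg).
The first with room is truck 4.

4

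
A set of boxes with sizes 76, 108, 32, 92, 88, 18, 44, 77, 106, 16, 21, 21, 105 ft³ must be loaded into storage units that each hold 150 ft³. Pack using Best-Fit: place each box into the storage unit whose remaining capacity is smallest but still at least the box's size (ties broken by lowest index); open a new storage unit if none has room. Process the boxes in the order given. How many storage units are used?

Put 76 ft³ in storage unit 1; 74 ft³ remain.
Put 108 ft³ in storage unit 2; 42 ft³ remain.
Put 32 ft³ in storage unit 2; 10 ft³ remain.
Put 92 ft³ in storage unit 3; 58 ft³ remain.
Put 88 ft³ in storage unit 4; 62 ft³ remain.
Put 18 ft³ in storage unit 3; 40 ft³ remain.
Put 44 ft³ in storage unit 4; 18 ft³ remain.
Put 77 ft³ in storage unit 5; 73 ft³ remain.
Put 106 ft³ in storage unit 6; 44 ft³ remain.
Put 16 ft³ in storage unit 4; 2 ft³ remain.
Put 21 ft³ in storage unit 3; 19 ft³ remain.
Put 21 ft³ in storage unit 6; 23 ft³ remain.
Put 105 ft³ in storage unit 7; 45 ft³ remain.
Final storage units: [76] [108,32] [92,18,21] [88,44,16] [77] [106,21] [105].

7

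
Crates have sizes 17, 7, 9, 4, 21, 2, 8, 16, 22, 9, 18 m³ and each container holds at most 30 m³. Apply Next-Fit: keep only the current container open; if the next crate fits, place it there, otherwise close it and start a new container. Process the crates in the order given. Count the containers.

6

container 1: place 17 m³, 13 m³ left
container 1: place 7 m³, 6 m³ left
container 2: place 9 m³, 21 m³ left
container 2: place 4 m³, 17 m³ left
container 3: place 21 m³, 9 m³ left
container 3: place 2 m³, 7 m³ left
container 4: place 8 m³, 22 m³ left
container 4: place 16 m³, 6 m³ left
container 5: place 22 m³, 8 m³ left
container 6: place 9 m³, 21 m³ left
container 6: place 18 m³, 3 m³ left
Final containers: [17,7] [9,4] [21,2] [8,16] [22] [9,18].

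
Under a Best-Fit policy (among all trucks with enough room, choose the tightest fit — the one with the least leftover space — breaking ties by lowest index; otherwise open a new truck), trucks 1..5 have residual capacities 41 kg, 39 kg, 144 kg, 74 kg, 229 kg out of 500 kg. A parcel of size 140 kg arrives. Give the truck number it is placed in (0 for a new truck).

Trucks with room: truck 3 (144 kg), truck 5 (229 kg).
Tightest fit is truck 3 with 144 kg free.

3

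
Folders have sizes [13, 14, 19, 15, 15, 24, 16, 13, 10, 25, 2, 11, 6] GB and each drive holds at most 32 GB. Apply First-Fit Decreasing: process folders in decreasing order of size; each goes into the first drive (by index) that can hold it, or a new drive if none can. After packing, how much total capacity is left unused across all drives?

41

Sorted descending: 25, 24, 19, 16, 15, 15, 14, 13, 13, 11, 10, 6, 2.
25 GB → drive 1 (remaining 7 GB)
24 GB → drive 2 (remaining 8 GB)
19 GB → drive 3 (remaining 13 GB)
16 GB → drive 4 (remaining 16 GB)
15 GB → drive 4 (remaining 1 GB)
15 GB → drive 5 (remaining 17 GB)
14 GB → drive 5 (remaining 3 GB)
13 GB → drive 3 (remaining 0 GB)
13 GB → drive 6 (remaining 19 GB)
11 GB → drive 6 (remaining 8 GB)
10 GB → drive 7 (remaining 22 GB)
6 GB → drive 1 (remaining 1 GB)
2 GB → drive 2 (remaining 6 GB)
7 drives × 32 GB = 224 GB; used 183 GB; unused 41 GB.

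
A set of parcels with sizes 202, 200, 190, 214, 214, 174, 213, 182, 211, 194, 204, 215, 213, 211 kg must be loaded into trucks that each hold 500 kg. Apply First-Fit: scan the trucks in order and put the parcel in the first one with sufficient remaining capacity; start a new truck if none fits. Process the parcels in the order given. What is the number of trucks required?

202 kg → truck 1 (remaining 298 kg)
200 kg → truck 1 (remaining 98 kg)
190 kg → truck 2 (remaining 310 kg)
214 kg → truck 2 (remaining 96 kg)
214 kg → truck 3 (remaining 286 kg)
174 kg → truck 3 (remaining 112 kg)
213 kg → truck 4 (remaining 287 kg)
182 kg → truck 4 (remaining 105 kg)
211 kg → truck 5 (remaining 289 kg)
194 kg → truck 5 (remaining 95 kg)
204 kg → truck 6 (remaining 296 kg)
215 kg → truck 6 (remaining 81 kg)
213 kg → truck 7 (remaining 287 kg)
211 kg → truck 7 (remaining 76 kg)
Final trucks: [202,200] [190,214] [214,174] [213,182] [211,194] [204,215] [213,211].

7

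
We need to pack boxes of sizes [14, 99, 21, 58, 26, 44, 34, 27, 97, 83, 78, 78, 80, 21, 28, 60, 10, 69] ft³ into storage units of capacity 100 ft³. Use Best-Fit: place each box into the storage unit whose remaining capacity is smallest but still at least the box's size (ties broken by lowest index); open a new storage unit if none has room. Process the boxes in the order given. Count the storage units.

storage unit 1: place 14 ft³, 86 ft³ left
storage unit 2: place 99 ft³, 1 ft³ left
storage unit 1: place 21 ft³, 65 ft³ left
storage unit 1: place 58 ft³, 7 ft³ left
storage unit 3: place 26 ft³, 74 ft³ left
storage unit 3: place 44 ft³, 30 ft³ left
storage unit 4: place 34 ft³, 66 ft³ left
storage unit 3: place 27 ft³, 3 ft³ left
storage unit 5: place 97 ft³, 3 ft³ left
storage unit 6: place 83 ft³, 17 ft³ left
storage unit 7: place 78 ft³, 22 ft³ left
storage unit 8: place 78 ft³, 22 ft³ left
storage unit 9: place 80 ft³, 20 ft³ left
storage unit 7: place 21 ft³, 1 ft³ left
storage unit 4: place 28 ft³, 38 ft³ left
storage unit 10: place 60 ft³, 40 ft³ left
storage unit 6: place 10 ft³, 7 ft³ left
storage unit 11: place 69 ft³, 31 ft³ left

11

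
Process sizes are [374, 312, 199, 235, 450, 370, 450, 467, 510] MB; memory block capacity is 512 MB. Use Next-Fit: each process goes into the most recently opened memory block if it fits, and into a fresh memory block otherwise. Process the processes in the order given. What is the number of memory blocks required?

memory block 1: place 374 MB, 138 MB left
memory block 2: place 312 MB, 200 MB left
memory block 2: place 199 MB, 1 MB left
memory block 3: place 235 MB, 277 MB left
memory block 4: place 450 MB, 62 MB left
memory block 5: place 370 MB, 142 MB left
memory block 6: place 450 MB, 62 MB left
memory block 7: place 467 MB, 45 MB left
memory block 8: place 510 MB, 2 MB left

8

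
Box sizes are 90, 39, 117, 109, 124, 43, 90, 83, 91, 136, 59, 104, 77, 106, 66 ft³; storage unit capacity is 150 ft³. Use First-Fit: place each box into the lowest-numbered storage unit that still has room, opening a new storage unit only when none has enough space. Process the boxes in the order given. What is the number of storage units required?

11

90 ft³ → storage unit 1 (remaining 60 ft³)
39 ft³ → storage unit 1 (remaining 21 ft³)
117 ft³ → storage unit 2 (remaining 33 ft³)
109 ft³ → storage unit 3 (remaining 41 ft³)
124 ft³ → storage unit 4 (remaining 26 ft³)
43 ft³ → storage unit 5 (remaining 107 ft³)
90 ft³ → storage unit 5 (remaining 17 ft³)
83 ft³ → storage unit 6 (remaining 67 ft³)
91 ft³ → storage unit 7 (remaining 59 ft³)
136 ft³ → storage unit 8 (remaining 14 ft³)
59 ft³ → storage unit 6 (remaining 8 ft³)
104 ft³ → storage unit 9 (remaining 46 ft³)
77 ft³ → storage unit 10 (remaining 73 ft³)
106 ft³ → storage unit 11 (remaining 44 ft³)
66 ft³ → storage unit 10 (remaining 7 ft³)
Final storage units: [90,39] [117] [109] [124] [43,90] [83,59] [91] [136] [104] [77,66] [106].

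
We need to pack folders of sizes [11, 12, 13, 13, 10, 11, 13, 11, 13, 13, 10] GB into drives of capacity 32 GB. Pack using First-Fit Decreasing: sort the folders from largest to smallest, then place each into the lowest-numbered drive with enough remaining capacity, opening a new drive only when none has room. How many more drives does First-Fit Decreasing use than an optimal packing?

First-Fit Decreasing: [13,13] [13,13] [13,12] [11,11,10] [11,10] → 5 drives.
Total size 130 GB; any packing needs at least ⌈130/32⌉ = 5 drives.
So 5 is already optimal.

0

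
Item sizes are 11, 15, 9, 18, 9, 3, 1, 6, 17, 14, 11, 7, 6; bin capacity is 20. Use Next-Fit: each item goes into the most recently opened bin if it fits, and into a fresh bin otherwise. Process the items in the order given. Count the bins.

9

11 → bin 1 (remaining 9)
15 → bin 2 (remaining 5)
9 → bin 3 (remaining 11)
18 → bin 4 (remaining 2)
9 → bin 5 (remaining 11)
3 → bin 5 (remaining 8)
1 → bin 5 (remaining 7)
6 → bin 5 (remaining 1)
17 → bin 6 (remaining 3)
14 → bin 7 (remaining 6)
11 → bin 8 (remaining 9)
7 → bin 8 (remaining 2)
6 → bin 9 (remaining 14)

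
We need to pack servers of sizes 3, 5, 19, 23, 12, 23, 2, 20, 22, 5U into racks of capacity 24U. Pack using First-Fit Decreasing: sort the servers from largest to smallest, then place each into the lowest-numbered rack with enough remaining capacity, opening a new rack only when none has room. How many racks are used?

Sorted descending: 23, 23, 22, 20, 19, 12, 5, 5, 3, 2.
23U → rack 1 (remaining 1U)
23U → rack 2 (remaining 1U)
22U → rack 3 (remaining 2U)
20U → rack 4 (remaining 4U)
19U → rack 5 (remaining 5U)
12U → rack 6 (remaining 12U)
5U → rack 5 (remaining 0U)
5U → rack 6 (remaining 7U)
3U → rack 4 (remaining 1U)
2U → rack 3 (remaining 0U)

6 racks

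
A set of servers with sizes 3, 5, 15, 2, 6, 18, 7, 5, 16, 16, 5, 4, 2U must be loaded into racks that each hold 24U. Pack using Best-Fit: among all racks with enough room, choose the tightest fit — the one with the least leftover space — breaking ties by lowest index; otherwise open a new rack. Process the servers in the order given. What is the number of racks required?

5

Put 3U in rack 1; 21U remain.
Put 5U in rack 1; 16U remain.
Put 15U in rack 1; 1U remain.
Put 2U in rack 2; 22U remain.
Put 6U in rack 2; 16U remain.
Put 18U in rack 3; 6U remain.
Put 7U in rack 2; 9U remain.
Put 5U in rack 3; 1U remain.
Put 16U in rack 4; 8U remain.
Put 16U in rack 5; 8U remain.
Put 5U in rack 4; 3U remain.
Put 4U in rack 5; 4U remain.
Put 2U in rack 4; 1U remain.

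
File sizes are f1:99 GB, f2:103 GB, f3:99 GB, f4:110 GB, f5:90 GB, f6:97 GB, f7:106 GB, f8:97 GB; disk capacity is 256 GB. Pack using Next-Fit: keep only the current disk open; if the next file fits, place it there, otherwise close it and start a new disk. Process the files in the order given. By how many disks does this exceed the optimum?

Next-Fit: [99,103] [99,110] [90,97] [106,97] → 4 disks.
Total size 801 GB; any packing needs at least ⌈801/256⌉ = 4 disks.
So 4 is already optimal.

0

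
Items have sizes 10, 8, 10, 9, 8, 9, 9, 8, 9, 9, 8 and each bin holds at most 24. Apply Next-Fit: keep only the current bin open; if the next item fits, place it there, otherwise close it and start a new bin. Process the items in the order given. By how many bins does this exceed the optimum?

1

Next-Fit: [10,8] [10,9] [8,9] [9,8] [9,9] [8] → 6 bins.
Total size 97; any packing needs at least ⌈97/24⌉ = 5 bins.
An optimal packing achieves that bound: [10,10] [9,9] [9,9] [9,8] [8,8,8] → 5 bins.
Excess: 6 − 5 = 1.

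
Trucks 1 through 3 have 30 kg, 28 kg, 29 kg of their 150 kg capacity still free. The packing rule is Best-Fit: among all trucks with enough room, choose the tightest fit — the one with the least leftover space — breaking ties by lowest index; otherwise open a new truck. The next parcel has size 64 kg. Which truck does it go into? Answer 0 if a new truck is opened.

0

No truck has ≥ 64 kg free, so a new truck is opened.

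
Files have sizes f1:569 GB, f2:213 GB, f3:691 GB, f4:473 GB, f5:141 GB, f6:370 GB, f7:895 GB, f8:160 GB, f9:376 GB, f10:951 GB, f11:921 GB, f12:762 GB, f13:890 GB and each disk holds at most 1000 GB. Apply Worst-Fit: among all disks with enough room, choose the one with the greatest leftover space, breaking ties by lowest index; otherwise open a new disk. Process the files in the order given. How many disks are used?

disk 1: place f1 (569 GB), 431 GB left
disk 1: place f2 (213 GB), 218 GB left
disk 2: place f3 (691 GB), 309 GB left
disk 3: place f4 (473 GB), 527 GB left
disk 3: place f5 (141 GB), 386 GB left
disk 3: place f6 (370 GB), 16 GB left
disk 4: place f7 (895 GB), 105 GB left
disk 2: place f8 (160 GB), 149 GB left
disk 5: place f9 (376 GB), 624 GB left
disk 6: place f10 (951 GB), 49 GB left
disk 7: place f11 (921 GB), 79 GB left
disk 8: place f12 (762 GB), 238 GB left
disk 9: place f13 (890 GB), 110 GB left
Final disks: [569,213] [691,160] [473,141,370] [895] [376] [951] [921] [762] [890].

9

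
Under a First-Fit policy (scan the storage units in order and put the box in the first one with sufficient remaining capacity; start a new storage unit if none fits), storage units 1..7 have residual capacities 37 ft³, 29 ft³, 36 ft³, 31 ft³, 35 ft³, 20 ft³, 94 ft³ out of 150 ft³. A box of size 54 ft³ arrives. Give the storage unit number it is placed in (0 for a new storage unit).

Storage units with room: storage unit 7 (94 ft³).
The first with room is storage unit 7.

7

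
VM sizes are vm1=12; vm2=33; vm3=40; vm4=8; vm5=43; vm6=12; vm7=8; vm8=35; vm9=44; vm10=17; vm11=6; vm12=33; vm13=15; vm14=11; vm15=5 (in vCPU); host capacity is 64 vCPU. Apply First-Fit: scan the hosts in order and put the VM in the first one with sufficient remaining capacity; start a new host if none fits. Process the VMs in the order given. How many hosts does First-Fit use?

host 1: place vm1 (12 vCPU), 52 vCPU left
host 1: place vm2 (33 vCPU), 19 vCPU left
host 2: place vm3 (40 vCPU), 24 vCPU left
host 1: place vm4 (8 vCPU), 11 vCPU left
host 3: place vm5 (43 vCPU), 21 vCPU left
host 2: place vm6 (12 vCPU), 12 vCPU left
host 1: place vm7 (8 vCPU), 3 vCPU left
host 4: place vm8 (35 vCPU), 29 vCPU left
host 5: place vm9 (44 vCPU), 20 vCPU left
host 3: place vm10 (17 vCPU), 4 vCPU left
host 2: place vm11 (6 vCPU), 6 vCPU left
host 6: place vm12 (33 vCPU), 31 vCPU left
host 4: place vm13 (15 vCPU), 14 vCPU left
host 4: place vm14 (11 vCPU), 3 vCPU left
host 2: place vm15 (5 vCPU), 1 vCPU left
Final hosts: [12,33,8,8] [40,12,6,5] [43,17] [35,15,11] [44] [33].

6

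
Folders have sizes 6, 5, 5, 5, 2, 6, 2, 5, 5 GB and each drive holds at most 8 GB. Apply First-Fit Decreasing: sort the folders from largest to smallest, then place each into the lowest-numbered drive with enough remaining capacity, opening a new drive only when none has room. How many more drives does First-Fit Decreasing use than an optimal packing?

First-Fit Decreasing: [6,2] [6,2] [5] [5] [5] [5] [5] → 7 drives.
7 folders exceed 4 GB (half the capacity), and no two of those can share a drive, so at least 7 drives are needed.
So 7 is already optimal.

0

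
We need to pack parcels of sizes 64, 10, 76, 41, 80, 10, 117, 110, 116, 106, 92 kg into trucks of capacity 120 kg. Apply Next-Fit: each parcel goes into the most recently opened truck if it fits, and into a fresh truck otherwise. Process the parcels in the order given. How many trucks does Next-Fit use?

8 trucks

64 kg → truck 1 (remaining 56 kg)
10 kg → truck 1 (remaining 46 kg)
76 kg → truck 2 (remaining 44 kg)
41 kg → truck 2 (remaining 3 kg)
80 kg → truck 3 (remaining 40 kg)
10 kg → truck 3 (remaining 30 kg)
117 kg → truck 4 (remaining 3 kg)
110 kg → truck 5 (remaining 10 kg)
116 kg → truck 6 (remaining 4 kg)
106 kg → truck 7 (remaining 14 kg)
92 kg → truck 8 (remaining 28 kg)
Final trucks: [64,10] [76,41] [80,10] [117] [110] [116] [106] [92].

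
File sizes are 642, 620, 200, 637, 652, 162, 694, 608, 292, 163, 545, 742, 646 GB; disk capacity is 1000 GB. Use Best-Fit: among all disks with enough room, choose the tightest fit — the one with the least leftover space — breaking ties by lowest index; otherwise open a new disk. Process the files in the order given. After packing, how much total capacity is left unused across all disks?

2397

Put 642 GB in disk 1; 358 GB remain.
Put 620 GB in disk 2; 380 GB remain.
Put 200 GB in disk 1; 158 GB remain.
Put 637 GB in disk 3; 363 GB remain.
Put 652 GB in disk 4; 348 GB remain.
Put 162 GB in disk 4; 186 GB remain.
Put 694 GB in disk 5; 306 GB remain.
Put 608 GB in disk 6; 392 GB remain.
Put 292 GB in disk 5; 14 GB remain.
Put 163 GB in disk 4; 23 GB remain.
Put 545 GB in disk 7; 455 GB remain.
Put 742 GB in disk 8; 258 GB remain.
Put 646 GB in disk 9; 354 GB remain.
9 disks × 1000 GB = 9000 GB; used 6603 GB; unused 2397 GB.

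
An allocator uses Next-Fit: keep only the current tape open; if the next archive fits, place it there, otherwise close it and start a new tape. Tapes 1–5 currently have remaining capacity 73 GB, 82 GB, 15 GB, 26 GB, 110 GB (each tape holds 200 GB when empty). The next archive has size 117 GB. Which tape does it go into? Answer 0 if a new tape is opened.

0

Next-Fit only looks at tape 5, which has 110 GB free.
117 GB does not fit, so a new tape is opened.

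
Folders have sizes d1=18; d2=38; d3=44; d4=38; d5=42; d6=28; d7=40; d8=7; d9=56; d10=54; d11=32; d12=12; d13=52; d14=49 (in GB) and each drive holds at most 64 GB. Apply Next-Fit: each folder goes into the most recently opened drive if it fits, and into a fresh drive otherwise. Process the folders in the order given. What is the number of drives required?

d1 (18 GB) → drive 1 (remaining 46 GB)
d2 (38 GB) → drive 1 (remaining 8 GB)
d3 (44 GB) → drive 2 (remaining 20 GB)
d4 (38 GB) → drive 3 (remaining 26 GB)
d5 (42 GB) → drive 4 (remaining 22 GB)
d6 (28 GB) → drive 5 (remaining 36 GB)
d7 (40 GB) → drive 6 (remaining 24 GB)
d8 (7 GB) → drive 6 (remaining 17 GB)
d9 (56 GB) → drive 7 (remaining 8 GB)
d10 (54 GB) → drive 8 (remaining 10 GB)
d11 (32 GB) → drive 9 (remaining 32 GB)
d12 (12 GB) → drive 9 (remaining 20 GB)
d13 (52 GB) → drive 10 (remaining 12 GB)
d14 (49 GB) → drive 11 (remaining 15 GB)

11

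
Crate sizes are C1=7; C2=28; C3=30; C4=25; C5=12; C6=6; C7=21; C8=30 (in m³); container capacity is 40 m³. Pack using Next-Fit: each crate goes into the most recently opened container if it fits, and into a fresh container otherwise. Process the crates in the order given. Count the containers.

5 containers

container 1: place C1 (7 m³), 33 m³ left
container 1: place C2 (28 m³), 5 m³ left
container 2: place C3 (30 m³), 10 m³ left
container 3: place C4 (25 m³), 15 m³ left
container 3: place C5 (12 m³), 3 m³ left
container 4: place C6 (6 m³), 34 m³ left
container 4: place C7 (21 m³), 13 m³ left
container 5: place C8 (30 m³), 10 m³ left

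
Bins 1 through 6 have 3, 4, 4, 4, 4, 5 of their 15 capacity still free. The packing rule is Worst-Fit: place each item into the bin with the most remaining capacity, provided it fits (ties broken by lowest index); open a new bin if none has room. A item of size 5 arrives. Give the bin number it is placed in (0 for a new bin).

6

Bins with room: bin 6 (5).
Most room is bin 6 with 5 free.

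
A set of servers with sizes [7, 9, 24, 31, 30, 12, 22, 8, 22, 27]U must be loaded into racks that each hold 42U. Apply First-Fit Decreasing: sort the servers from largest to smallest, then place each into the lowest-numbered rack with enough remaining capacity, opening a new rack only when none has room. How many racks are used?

6 racks

Sorted descending: 31, 30, 27, 24, 22, 22, 12, 9, 8, 7.
Put 31U in rack 1; 11U remain.
Put 30U in rack 2; 12U remain.
Put 27U in rack 3; 15U remain.
Put 24U in rack 4; 18U remain.
Put 22U in rack 5; 20U remain.
Put 22U in rack 6; 20U remain.
Put 12U in rack 2; 0U remain.
Put 9U in rack 1; 2U remain.
Put 8U in rack 3; 7U remain.
Put 7U in rack 3; 0U remain.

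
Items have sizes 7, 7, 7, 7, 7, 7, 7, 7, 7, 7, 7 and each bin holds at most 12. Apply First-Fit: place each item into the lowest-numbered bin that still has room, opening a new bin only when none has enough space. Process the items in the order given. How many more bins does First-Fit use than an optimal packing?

0

First-Fit: [7] [7] [7] [7] [7] [7] [7] [7] [7] [7] [7] → 11 bins.
11 items exceed 6 (half the capacity), and no two of those can share a bin, so at least 11 bins are needed.
So 11 is already optimal.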